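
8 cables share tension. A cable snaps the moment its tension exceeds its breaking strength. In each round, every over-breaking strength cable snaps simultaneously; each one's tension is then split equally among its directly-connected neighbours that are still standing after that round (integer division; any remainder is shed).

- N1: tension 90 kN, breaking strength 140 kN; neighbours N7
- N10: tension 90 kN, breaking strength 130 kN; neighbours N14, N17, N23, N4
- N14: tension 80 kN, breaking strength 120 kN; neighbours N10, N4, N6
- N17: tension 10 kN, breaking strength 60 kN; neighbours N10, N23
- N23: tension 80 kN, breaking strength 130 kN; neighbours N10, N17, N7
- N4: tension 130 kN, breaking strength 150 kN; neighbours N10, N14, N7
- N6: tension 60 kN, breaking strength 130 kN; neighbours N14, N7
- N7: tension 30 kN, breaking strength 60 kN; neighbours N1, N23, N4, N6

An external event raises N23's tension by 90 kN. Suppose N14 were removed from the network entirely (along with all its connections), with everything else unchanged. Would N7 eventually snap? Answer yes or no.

With N14 removed:
Round 1 — N23 at 170 > 130. N23 snaps.
  N23 sheds 170 kN to N10, N17, N7: 56 each (2 lost).
    N10: 90+56 = 146 > 130
    N17: 10+56 = 66 > 60
    N7: 30+56 = 86 > 60
Round 2 — N10, N17, N7 snap.
  N10 sheds 146 kN to N4: 146 each.
    N4: 130+146 = 276 > 150
  N17 sheds 66 kN: no online neighbours, lost.
  N7 sheds 86 kN to N1, N4, N6: 28 each (2 lost).
    N1: 90+28 = 118 ≤ 140
    N4: 276+28 = 304 > 150
    N6: 60+28 = 88 ≤ 130
Round 3 — N4 snaps.
  N4 sheds 304 kN: no online neighbours, lost.
No further breaks.

yes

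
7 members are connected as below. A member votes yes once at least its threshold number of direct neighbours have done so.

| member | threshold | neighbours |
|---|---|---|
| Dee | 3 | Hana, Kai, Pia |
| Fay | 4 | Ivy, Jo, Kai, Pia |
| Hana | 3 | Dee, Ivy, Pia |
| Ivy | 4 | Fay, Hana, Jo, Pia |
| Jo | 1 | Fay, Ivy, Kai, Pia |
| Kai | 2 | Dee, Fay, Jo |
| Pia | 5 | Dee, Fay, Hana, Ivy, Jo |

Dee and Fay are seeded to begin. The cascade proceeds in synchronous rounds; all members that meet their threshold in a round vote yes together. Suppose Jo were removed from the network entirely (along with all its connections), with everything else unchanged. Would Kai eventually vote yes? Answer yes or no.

yes

With Jo removed:
Round 1 — Dee, Fay vote yes (initial).
Round 2 — checking thresholds:
  Hana: 1 of 3 neighbours < 3, holds.
  Ivy: 1 of 3 neighbours < 4, holds.
  Kai: 2 of 2 neighbours ≥ 2, votes yes.
  Pia: 2 of 4 neighbours < 5, holds.
Round 3 — no new yes votes; cascade stops.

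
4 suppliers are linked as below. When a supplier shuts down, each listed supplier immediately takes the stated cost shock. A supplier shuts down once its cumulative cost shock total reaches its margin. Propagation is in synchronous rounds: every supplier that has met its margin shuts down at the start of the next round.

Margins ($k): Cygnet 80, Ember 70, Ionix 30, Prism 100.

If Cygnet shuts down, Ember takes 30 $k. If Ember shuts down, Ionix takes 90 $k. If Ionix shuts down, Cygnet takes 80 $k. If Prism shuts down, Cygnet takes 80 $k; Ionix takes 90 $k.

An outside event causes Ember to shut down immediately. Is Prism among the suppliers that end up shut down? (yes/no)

Round 1 — Ember shuts down (initial).
  Ionix: +90 → 90 ≥ 30
Round 2 — Ionix shuts down.
  Cygnet: +80 → 80 ≥ 80
Round 3 — Cygnet shuts down.
No further shutdowns.

no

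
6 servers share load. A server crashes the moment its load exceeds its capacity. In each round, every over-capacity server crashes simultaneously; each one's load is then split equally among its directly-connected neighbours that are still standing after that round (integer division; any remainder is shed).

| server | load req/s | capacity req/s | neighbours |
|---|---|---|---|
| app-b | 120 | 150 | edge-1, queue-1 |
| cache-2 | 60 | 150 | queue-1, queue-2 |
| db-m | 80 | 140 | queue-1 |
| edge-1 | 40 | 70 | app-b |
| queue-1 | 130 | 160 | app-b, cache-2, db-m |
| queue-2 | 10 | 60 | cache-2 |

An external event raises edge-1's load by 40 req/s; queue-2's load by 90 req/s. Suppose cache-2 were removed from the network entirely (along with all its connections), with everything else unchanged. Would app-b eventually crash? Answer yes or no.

yes

With cache-2 removed:
Round 1 — edge-1 at 80 > 70; queue-2 at 100 > 60. edge-1, queue-2 crash.
  edge-1 sheds 80 req/s to app-b: 80 each.
    app-b: 120+80 = 200 > 150
  queue-2 sheds 100 req/s: no online neighbours, lost.
Round 2 — app-b crashes.
  app-b sheds 200 req/s to queue-1: 200 each.
    queue-1: 130+200 = 330 > 160
Round 3 — queue-1 crashes.
  queue-1 sheds 330 req/s to db-m: 330 each.
    db-m: 80+330 = 410 > 140
Round 4 — db-m crashes.
  db-m sheds 410 req/s: no online neighbours, lost.
No further crashes.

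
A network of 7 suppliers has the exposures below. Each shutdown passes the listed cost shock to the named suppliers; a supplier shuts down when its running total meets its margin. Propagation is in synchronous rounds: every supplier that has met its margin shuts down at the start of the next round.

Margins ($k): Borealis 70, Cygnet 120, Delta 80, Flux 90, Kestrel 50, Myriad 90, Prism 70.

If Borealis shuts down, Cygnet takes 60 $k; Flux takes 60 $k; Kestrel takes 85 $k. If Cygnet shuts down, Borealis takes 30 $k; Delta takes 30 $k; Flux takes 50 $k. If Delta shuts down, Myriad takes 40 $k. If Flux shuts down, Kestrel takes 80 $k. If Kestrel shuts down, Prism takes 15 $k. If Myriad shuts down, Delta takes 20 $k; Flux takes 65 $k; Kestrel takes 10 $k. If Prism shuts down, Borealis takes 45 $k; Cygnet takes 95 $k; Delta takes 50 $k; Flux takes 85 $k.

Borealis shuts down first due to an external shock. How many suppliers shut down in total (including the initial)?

Round 1 — Borealis shuts down (initial).
  Cygnet: +60 → 60 < 120
  Flux: +60 → 60 < 90
  Kestrel: +85 → 85 ≥ 50
Round 2 — Kestrel shuts down.
  Prism: +15 → 15 < 70
No further shutdowns.

2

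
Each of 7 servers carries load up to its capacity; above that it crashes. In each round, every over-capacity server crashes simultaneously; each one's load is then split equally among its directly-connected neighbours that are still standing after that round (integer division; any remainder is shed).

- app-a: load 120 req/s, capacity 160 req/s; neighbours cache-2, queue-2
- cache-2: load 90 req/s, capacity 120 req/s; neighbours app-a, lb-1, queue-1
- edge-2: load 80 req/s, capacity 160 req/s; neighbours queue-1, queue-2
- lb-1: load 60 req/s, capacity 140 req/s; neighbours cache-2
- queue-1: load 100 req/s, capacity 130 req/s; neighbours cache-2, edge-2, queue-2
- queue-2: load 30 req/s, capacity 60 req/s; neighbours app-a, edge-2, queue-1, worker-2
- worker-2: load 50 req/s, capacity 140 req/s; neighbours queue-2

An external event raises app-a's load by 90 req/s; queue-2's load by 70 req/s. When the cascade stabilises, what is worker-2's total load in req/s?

83

Round 1 — app-a at 210 > 160; queue-2 at 100 > 60. app-a, queue-2 crash.
  app-a sheds 210 req/s to cache-2: 210 each.
    cache-2: 90+210 = 300 > 120
  queue-2 sheds 100 req/s to edge-2, queue-1, worker-2: 33 each (1 lost).
    edge-2: 80+33 = 113 ≤ 160
    queue-1: 100+33 = 133 > 130
    worker-2: 50+33 = 83 ≤ 140
Round 2 — cache-2, queue-1 crash.
  cache-2 sheds 300 req/s to lb-1: 300 each.
    lb-1: 60+300 = 360 > 140
  queue-1 sheds 133 req/s to edge-2: 133 each.
    edge-2: 113+133 = 246 > 160
Round 3 — edge-2, lb-1 crash.
  edge-2 sheds 246 req/s: no online neighbours, lost.
  lb-1 sheds 360 req/s: no online neighbours, lost.
No further crashes.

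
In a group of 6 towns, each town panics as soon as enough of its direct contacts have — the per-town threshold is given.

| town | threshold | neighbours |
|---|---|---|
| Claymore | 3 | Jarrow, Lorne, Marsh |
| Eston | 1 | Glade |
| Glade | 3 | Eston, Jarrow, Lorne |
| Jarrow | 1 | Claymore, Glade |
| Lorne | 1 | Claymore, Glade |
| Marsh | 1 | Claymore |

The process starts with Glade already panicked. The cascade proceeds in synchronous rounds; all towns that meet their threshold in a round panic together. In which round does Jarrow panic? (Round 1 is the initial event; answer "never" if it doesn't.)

2

Round 1 — Glade panics (initial).
Round 2 — checking thresholds:
  Eston: 1 of 1 neighbours ≥ 1, panics.
  Jarrow: 1 of 2 neighbours ≥ 1, panics.
  Lorne: 1 of 2 neighbours ≥ 1, panics.
Round 3 — no new panics; cascade stops.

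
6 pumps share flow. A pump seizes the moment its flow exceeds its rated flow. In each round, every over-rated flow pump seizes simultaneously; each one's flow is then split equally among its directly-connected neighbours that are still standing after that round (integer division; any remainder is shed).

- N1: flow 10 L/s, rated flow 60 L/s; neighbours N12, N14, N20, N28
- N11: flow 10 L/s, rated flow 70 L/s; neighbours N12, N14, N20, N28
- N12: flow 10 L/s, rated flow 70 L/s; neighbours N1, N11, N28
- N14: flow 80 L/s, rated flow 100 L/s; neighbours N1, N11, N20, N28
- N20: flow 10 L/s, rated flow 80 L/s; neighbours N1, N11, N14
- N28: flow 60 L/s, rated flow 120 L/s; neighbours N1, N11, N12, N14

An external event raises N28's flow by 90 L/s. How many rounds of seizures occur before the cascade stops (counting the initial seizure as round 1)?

Round 1 — N28 at 150 > 120. N28 seizes.
  N28 sheds 150 L/s to N1, N11, N12, N14: 37 each (2 lost).
    N1: 10+37 = 47 ≤ 60
    N11: 10+37 = 47 ≤ 70
    N12: 10+37 = 47 ≤ 70
    N14: 80+37 = 117 > 100
Round 2 — N14 seizes.
  N14 sheds 117 L/s to N1, N11, N20: 39 each.
    N1: 47+39 = 86 > 60
    N11: 47+39 = 86 > 70
    N20: 10+39 = 49 ≤ 80
Round 3 — N1, N11 seize.
  N1 sheds 86 L/s to N12, N20: 43 each.
    N12: 47+43 = 90 > 70
    N20: 49+43 = 92 > 80
  N11 sheds 86 L/s to N12, N20: 43 each.
    N12: 90+43 = 133 > 70
    N20: 92+43 = 135 > 80
Round 4 — N12, N20 seize.
  N12 sheds 133 L/s: no online neighbours, lost.
  N20 sheds 135 L/s: no online neighbours, lost.
No further seizures.

4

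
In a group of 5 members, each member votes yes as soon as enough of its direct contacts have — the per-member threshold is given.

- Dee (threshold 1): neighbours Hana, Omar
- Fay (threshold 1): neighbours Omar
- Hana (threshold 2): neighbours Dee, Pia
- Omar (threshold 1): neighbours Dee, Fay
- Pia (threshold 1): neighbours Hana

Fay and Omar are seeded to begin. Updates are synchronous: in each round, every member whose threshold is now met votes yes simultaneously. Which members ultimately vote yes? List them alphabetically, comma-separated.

Round 1 — Fay, Omar vote yes (initial).
Round 2 — checking thresholds:
  Dee: 1 of 2 neighbours ≥ 1, votes yes.
Round 3 — no new yes votes; cascade stops.

Dee, Fay, Omar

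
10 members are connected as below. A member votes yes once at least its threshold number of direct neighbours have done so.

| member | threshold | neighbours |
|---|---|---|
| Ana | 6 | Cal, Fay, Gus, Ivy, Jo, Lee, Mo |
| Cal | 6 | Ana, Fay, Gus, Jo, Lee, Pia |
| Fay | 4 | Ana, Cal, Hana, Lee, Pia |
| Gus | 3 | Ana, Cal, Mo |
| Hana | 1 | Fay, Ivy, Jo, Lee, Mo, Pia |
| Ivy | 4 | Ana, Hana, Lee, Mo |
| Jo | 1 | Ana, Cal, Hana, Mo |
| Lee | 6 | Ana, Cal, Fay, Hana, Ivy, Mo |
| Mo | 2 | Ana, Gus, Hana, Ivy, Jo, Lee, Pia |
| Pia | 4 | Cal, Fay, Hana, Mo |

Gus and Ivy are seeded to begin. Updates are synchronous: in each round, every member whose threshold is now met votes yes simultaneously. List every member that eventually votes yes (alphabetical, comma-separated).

Gus, Hana, Ivy, Jo, Mo

Round 1 — Gus, Ivy vote yes (initial).
Round 2 — checking thresholds:
  Ana: 2 of 7 neighbours < 6, holds.
  Cal: 1 of 6 neighbours < 6, holds.
  Hana: 1 of 6 neighbours ≥ 1, votes yes.
  Lee: 1 of 6 neighbours < 6, holds.
  Mo: 2 of 7 neighbours ≥ 2, votes yes.
Round 3 — checking thresholds:
  Ana: 3 of 7 neighbours < 6, holds.
  Cal: 1 of 6 neighbours < 6, holds.
  Fay: 1 of 5 neighbours < 4, holds.
  Jo: 2 of 4 neighbours ≥ 1, votes yes.
  Lee: 3 of 6 neighbours < 6, holds.
  Pia: 2 of 4 neighbours < 4, holds.
Round 4 — no new yes votes; cascade stops.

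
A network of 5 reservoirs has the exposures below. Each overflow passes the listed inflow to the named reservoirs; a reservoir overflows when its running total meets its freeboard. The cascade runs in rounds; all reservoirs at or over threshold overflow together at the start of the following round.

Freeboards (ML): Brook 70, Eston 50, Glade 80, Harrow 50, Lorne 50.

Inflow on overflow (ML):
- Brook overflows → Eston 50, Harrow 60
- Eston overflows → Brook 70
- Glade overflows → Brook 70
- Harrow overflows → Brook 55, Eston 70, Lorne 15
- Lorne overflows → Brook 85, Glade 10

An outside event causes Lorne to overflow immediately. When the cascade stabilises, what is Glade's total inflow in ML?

10

Round 1 — Lorne overflows (initial).
  Brook: +85 → 85 ≥ 70
  Glade: +10 → 10 < 80
Round 2 — Brook overflows.
  Eston: +50 → 50 ≥ 50
  Harrow: +60 → 60 ≥ 50
Round 3 — Eston, Harrow overflow.
No further overflows.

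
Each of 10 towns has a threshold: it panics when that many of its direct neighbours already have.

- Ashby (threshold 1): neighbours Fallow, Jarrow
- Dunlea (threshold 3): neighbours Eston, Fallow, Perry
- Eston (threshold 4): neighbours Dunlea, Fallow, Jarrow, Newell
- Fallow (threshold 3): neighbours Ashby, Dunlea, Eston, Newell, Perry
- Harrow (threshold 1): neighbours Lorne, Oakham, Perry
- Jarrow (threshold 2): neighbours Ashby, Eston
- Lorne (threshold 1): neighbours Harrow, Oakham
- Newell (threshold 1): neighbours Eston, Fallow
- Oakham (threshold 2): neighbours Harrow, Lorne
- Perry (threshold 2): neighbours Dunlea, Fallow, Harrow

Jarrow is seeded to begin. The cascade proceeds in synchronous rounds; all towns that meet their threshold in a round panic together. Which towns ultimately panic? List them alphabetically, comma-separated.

Round 1 — Jarrow panics (initial).
Round 2 — checking thresholds:
  Ashby: 1 of 2 neighbours ≥ 1, panics.
  Eston: 1 of 4 neighbours < 4, holds.
Round 3 — no new panics; cascade stops.

Ashby, Jarrow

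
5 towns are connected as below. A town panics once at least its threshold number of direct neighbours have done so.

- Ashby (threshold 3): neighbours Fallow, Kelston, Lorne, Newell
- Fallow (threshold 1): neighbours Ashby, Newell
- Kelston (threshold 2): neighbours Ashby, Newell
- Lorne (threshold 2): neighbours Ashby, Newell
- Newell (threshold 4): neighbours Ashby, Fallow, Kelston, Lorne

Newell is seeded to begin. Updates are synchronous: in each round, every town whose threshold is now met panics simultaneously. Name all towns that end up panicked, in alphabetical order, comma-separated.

Round 1 — Newell panics (initial).
Round 2 — checking thresholds:
  Ashby: 1 of 4 neighbours < 3, not yet.
  Fallow: 1 of 2 neighbours ≥ 1, panics.
  Kelston: 1 of 2 neighbours < 2, not yet.
  Lorne: 1 of 2 neighbours < 2, not yet.
Round 3 — no new panics; cascade stops.

Fallow, Newell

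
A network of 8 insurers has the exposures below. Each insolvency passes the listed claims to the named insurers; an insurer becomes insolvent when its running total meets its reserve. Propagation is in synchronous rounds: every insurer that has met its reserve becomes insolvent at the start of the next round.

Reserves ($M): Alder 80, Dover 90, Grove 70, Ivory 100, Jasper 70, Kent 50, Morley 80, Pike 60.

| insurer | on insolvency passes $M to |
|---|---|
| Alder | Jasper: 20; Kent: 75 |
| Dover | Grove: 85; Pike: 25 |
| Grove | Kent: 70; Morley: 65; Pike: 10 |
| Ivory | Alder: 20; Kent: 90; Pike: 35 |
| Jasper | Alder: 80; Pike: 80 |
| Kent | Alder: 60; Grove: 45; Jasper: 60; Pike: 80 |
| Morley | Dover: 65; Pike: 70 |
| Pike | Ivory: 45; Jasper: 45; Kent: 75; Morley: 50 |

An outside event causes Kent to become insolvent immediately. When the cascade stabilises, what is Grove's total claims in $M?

Round 1 — Kent becomes insolvent (initial).
  Alder: +60 → 60 < 80
  Grove: +45 → 45 < 70
  Jasper: +60 → 60 < 70
  Pike: +80 → 80 ≥ 60
Round 2 — Pike becomes insolvent.
  Ivory: +45 → 45 < 100
  Jasper: +45 → 105 ≥ 70
  Morley: +50 → 50 < 80
Round 3 — Jasper becomes insolvent.
  Alder: +80 → 140 ≥ 80
Round 4 — Alder becomes insolvent.
No further insolvencies.

45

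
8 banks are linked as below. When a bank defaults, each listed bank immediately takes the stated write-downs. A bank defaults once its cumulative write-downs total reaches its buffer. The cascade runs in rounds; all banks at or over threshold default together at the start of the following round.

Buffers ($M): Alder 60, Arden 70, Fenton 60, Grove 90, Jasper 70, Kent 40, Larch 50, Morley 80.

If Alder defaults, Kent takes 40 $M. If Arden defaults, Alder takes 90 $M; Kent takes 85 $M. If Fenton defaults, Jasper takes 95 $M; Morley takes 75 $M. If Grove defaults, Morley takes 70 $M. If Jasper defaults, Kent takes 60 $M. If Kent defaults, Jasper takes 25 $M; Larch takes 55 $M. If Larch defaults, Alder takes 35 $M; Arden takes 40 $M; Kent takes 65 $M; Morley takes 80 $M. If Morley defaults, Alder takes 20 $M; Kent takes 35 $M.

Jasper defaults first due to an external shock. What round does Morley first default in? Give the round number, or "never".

Round 1 — Jasper defaults (initial).
  Kent: +60 → 60 ≥ 40
Round 2 — Kent defaults.
  Larch: +55 → 55 ≥ 50
Round 3 — Larch defaults.
  Alder: +35 → 35 < 60
  Arden: +40 → 40 < 70
  Morley: +80 → 80 ≥ 80
Round 4 — Morley defaults.
  Alder: +20 → 55 < 60
No further defaults.

4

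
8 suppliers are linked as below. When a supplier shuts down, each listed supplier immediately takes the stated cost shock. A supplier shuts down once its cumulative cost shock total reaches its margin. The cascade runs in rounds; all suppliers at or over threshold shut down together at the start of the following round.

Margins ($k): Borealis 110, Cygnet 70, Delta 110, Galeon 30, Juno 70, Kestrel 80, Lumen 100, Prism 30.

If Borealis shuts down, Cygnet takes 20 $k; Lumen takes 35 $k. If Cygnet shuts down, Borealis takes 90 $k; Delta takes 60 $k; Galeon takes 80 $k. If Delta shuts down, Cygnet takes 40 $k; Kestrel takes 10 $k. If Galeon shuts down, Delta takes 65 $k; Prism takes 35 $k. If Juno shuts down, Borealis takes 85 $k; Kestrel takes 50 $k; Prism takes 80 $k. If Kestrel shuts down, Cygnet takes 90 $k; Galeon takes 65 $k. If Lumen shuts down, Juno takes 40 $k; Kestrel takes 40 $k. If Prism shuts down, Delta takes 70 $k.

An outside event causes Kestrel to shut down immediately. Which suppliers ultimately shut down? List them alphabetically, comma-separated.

Cygnet, Delta, Galeon, Kestrel, Prism

Round 1 — Kestrel shuts down (initial).
  Cygnet: +90 → 90 ≥ 70
  Galeon: +65 → 65 ≥ 30
Round 2 — Cygnet, Galeon shut down.
  Borealis: +90 → 90 < 110
  Delta: +60+65 → 125 ≥ 110
  Prism: +35 → 35 ≥ 30
Round 3 — Delta, Prism shut down.
No further shutdowns.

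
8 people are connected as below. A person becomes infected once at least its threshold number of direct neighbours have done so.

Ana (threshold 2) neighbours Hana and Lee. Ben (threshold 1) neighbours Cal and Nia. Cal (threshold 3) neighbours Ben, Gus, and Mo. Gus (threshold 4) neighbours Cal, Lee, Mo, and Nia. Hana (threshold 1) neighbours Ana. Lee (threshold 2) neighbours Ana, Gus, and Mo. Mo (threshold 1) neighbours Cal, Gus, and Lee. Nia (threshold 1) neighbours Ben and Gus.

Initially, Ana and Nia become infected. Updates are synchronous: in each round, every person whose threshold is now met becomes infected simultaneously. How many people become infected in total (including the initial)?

4

Round 1 — Ana, Nia become infected (initial).
Round 2 — checking thresholds:
  Ben: 1 of 2 neighbours ≥ 1, becomes infected.
  Gus: 1 of 4 neighbours < 4, not yet.
  Hana: 1 of 1 neighbours ≥ 1, becomes infected.
  Lee: 1 of 3 neighbours < 2, not yet.
Round 3 — no new infections; cascade stops.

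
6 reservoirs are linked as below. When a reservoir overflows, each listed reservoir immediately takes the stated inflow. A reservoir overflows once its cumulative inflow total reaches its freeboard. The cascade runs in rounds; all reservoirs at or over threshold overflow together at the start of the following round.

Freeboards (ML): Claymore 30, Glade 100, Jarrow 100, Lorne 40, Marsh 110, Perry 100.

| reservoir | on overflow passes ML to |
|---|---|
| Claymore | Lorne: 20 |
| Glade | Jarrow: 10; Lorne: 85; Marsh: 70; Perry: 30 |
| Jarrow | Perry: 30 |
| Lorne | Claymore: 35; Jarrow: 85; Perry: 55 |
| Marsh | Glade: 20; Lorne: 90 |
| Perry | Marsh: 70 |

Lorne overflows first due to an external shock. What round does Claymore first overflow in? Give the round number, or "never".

2

Round 1 — Lorne overflows (initial).
  Claymore: +35 → 35 ≥ 30
  Jarrow: +85 → 85 < 100
  Perry: +55 → 55 < 100
Round 2 — Claymore overflows.
No further overflows.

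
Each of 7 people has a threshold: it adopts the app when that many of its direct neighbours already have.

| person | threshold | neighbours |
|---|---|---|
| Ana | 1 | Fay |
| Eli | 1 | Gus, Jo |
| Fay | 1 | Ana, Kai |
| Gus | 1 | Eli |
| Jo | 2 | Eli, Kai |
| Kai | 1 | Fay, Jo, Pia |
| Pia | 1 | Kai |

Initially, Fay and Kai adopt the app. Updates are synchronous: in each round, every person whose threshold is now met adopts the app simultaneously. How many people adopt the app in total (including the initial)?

Round 1 — Fay, Kai adopt the app (initial).
Round 2 — checking thresholds:
  Ana: 1 of 1 neighbours ≥ 1, adopts the app.
  Jo: 1 of 2 neighbours < 2, holds.
  Pia: 1 of 1 neighbours ≥ 1, adopts the app.
Round 3 — no new adoptions; cascade stops.

4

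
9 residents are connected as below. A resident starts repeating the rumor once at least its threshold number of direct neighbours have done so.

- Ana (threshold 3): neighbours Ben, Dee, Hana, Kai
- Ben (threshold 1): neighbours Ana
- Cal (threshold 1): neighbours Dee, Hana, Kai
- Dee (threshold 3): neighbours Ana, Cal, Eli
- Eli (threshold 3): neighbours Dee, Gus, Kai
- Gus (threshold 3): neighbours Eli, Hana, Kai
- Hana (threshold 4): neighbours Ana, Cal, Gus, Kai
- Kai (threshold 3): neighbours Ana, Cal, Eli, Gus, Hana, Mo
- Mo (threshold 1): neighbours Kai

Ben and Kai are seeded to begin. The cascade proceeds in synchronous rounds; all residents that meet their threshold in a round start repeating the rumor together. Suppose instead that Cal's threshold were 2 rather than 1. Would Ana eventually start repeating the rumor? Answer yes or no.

no

With Cal's threshold at 2:
Round 1 — Ben, Kai start repeating the rumor (initial).
Round 2 — checking thresholds:
  Ana: 2 of 4 neighbours < 3, not yet.
  Cal: 1 of 3 neighbours < 2, not yet.
  Eli: 1 of 3 neighbours < 3, not yet.
  Gus: 1 of 3 neighbours < 3, not yet.
  Hana: 1 of 4 neighbours < 4, not yet.
  Mo: 1 of 1 neighbours ≥ 1, starts repeating the rumor.
Round 3 — no new spreads; cascade stops.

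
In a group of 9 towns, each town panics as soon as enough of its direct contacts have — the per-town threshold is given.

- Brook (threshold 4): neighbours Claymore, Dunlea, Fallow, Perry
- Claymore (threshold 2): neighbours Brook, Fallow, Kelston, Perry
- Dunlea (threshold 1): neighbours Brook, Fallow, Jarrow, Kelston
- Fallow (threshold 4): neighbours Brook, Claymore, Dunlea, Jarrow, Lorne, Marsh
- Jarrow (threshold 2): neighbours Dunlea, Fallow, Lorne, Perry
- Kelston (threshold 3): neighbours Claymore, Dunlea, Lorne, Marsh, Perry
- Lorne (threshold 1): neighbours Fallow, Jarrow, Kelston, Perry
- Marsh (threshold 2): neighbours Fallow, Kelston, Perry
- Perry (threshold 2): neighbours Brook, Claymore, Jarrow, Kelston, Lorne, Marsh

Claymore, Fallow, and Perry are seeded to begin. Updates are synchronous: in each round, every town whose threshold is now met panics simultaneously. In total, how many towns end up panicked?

9

Round 1 — Claymore, Fallow, Perry panic (initial).
Round 2 — checking thresholds:
  Brook: 3 of 4 neighbours < 4, holds.
  Dunlea: 1 of 4 neighbours ≥ 1, panics.
  Jarrow: 2 of 4 neighbours ≥ 2, panics.
  Kelston: 2 of 5 neighbours < 3, holds.
  Lorne: 2 of 4 neighbours ≥ 1, panics.
  Marsh: 2 of 3 neighbours ≥ 2, panics.
Round 3 — checking thresholds:
  Brook: 4 of 4 neighbours ≥ 4, panics.
  Kelston: 5 of 5 neighbours ≥ 3, panics.
Round 4 — no new panics; cascade stops.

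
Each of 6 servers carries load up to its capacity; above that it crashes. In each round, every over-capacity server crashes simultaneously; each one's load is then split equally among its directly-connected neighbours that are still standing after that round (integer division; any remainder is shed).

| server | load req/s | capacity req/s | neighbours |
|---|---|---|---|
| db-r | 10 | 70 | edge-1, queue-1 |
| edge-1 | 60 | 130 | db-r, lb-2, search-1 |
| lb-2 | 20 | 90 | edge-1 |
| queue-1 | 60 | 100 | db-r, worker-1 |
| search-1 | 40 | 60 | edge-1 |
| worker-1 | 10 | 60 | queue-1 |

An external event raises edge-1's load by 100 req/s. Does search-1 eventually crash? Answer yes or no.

yes

Round 1 — edge-1 at 160 > 130. edge-1 crashes.
  edge-1 sheds 160 req/s to db-r, lb-2, search-1: 53 each (1 lost).
    db-r: 10+53 = 63 ≤ 70
    lb-2: 20+53 = 73 ≤ 90
    search-1: 40+53 = 93 > 60
Round 2 — search-1 crashes.
  search-1 sheds 93 req/s: no online neighbours, lost.
No further crashes.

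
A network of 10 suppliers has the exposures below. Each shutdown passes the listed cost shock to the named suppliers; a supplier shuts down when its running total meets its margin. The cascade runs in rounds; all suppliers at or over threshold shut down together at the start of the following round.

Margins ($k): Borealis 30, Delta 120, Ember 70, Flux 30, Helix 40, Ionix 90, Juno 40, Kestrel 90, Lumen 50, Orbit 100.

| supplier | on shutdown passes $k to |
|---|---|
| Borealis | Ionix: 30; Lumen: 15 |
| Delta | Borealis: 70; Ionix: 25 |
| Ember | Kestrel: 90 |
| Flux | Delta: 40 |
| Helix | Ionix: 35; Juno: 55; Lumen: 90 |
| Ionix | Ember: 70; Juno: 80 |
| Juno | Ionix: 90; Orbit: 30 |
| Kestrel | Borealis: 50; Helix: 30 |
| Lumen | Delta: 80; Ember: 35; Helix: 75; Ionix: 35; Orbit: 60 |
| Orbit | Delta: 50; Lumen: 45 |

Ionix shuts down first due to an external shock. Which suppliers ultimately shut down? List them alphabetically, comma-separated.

Round 1 — Ionix shuts down (initial).
  Ember: +70 → 70 ≥ 70
  Juno: +80 → 80 ≥ 40
Round 2 — Ember, Juno shut down.
  Kestrel: +90 → 90 ≥ 90
  Orbit: +30 → 30 < 100
Round 3 — Kestrel shuts down.
  Borealis: +50 → 50 ≥ 30
  Helix: +30 → 30 < 40
Round 4 — Borealis shuts down.
  Lumen: +15 → 15 < 50
No further shutdowns.

Borealis, Ember, Ionix, Juno, Kestrel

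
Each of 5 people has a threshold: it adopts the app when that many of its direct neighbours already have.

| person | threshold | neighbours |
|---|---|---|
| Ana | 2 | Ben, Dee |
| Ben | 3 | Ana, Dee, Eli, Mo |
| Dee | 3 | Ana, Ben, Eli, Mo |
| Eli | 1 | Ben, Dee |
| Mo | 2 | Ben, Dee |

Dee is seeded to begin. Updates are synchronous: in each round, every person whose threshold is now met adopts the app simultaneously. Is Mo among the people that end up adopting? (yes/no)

no

Round 1 — Dee adopts the app (initial).
Round 2 — checking thresholds:
  Ana: 1 of 2 neighbours < 2, below threshold.
  Ben: 1 of 4 neighbours < 3, below threshold.
  Eli: 1 of 2 neighbours ≥ 1, adopts the app.
  Mo: 1 of 2 neighbours < 2, below threshold.
Round 3 — no new adoptions; cascade stops.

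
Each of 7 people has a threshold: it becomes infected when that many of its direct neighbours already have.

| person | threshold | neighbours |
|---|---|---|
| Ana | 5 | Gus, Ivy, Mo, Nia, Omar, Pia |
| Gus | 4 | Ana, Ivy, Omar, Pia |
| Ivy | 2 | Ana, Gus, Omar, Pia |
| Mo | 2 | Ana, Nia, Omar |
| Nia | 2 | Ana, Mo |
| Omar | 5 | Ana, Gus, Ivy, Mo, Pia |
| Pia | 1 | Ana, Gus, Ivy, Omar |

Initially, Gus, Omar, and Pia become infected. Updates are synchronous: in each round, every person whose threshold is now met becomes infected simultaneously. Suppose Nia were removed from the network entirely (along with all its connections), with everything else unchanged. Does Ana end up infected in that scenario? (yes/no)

no

With Nia removed:
Round 1 — Gus, Omar, Pia become infected (initial).
Round 2 — checking thresholds:
  Ana: 3 of 5 neighbours < 5, holds.
  Ivy: 3 of 4 neighbours ≥ 2, becomes infected.
  Mo: 1 of 2 neighbours < 2, holds.
Round 3 — no new infections; cascade stops.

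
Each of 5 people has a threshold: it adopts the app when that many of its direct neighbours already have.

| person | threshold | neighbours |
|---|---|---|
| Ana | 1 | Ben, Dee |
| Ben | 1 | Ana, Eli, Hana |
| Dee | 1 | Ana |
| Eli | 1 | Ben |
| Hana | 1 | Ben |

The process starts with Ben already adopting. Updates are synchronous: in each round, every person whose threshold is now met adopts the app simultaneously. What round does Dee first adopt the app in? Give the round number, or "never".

3

Round 1 — Ben adopts the app (initial).
Round 2 — checking thresholds:
  Ana: 1 of 2 neighbours ≥ 1, adopts the app.
  Eli: 1 of 1 neighbours ≥ 1, adopts the app.
  Hana: 1 of 1 neighbours ≥ 1, adopts the app.
Round 3 — checking thresholds:
  Dee: 1 of 1 neighbours ≥ 1, adopts the app.
Round 4 — no new adoptions; cascade stops.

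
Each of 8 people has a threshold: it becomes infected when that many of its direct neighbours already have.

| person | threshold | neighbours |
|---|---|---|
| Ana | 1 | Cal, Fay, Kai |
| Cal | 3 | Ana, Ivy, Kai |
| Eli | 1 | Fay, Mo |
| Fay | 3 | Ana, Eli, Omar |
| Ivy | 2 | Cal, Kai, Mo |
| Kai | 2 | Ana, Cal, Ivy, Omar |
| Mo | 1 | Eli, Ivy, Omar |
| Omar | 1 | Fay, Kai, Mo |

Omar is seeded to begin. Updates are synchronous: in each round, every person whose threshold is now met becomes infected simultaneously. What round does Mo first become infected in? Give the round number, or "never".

2

Round 1 — Omar becomes infected (initial).
Round 2 — checking thresholds:
  Fay: 1 of 3 neighbours < 3, below threshold.
  Kai: 1 of 4 neighbours < 2, below threshold.
  Mo: 1 of 3 neighbours ≥ 1, becomes infected.
Round 3 — checking thresholds:
  Eli: 1 of 2 neighbours ≥ 1, becomes infected.
  Fay: 1 of 3 neighbours < 3, below threshold.
  Ivy: 1 of 3 neighbours < 2, below threshold.
  Kai: 1 of 4 neighbours < 2, below threshold.
Round 4 — no new infections; cascade stops.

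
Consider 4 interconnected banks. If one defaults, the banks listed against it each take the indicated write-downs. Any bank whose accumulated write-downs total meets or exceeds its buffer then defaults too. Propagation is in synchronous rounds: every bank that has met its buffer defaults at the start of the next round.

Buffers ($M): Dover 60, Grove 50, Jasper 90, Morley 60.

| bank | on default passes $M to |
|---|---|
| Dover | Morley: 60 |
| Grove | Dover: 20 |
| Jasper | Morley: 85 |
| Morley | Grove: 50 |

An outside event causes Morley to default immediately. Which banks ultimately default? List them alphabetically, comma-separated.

Grove, Morley

Round 1 — Morley defaults (initial).
  Grove: +50 → 50 ≥ 50
Round 2 — Grove defaults.
  Dover: +20 → 20 < 60
No further defaults.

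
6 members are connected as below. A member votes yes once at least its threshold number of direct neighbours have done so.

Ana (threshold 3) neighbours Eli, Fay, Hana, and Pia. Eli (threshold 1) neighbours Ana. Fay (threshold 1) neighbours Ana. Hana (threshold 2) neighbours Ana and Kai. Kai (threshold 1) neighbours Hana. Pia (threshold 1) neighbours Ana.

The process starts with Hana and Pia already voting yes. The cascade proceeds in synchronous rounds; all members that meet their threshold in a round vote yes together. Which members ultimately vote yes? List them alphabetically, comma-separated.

Round 1 — Hana, Pia vote yes (initial).
Round 2 — checking thresholds:
  Ana: 2 of 4 neighbours < 3, not yet.
  Kai: 1 of 1 neighbours ≥ 1, votes yes.
Round 3 — no new yes votes; cascade stops.

Hana, Kai, Pia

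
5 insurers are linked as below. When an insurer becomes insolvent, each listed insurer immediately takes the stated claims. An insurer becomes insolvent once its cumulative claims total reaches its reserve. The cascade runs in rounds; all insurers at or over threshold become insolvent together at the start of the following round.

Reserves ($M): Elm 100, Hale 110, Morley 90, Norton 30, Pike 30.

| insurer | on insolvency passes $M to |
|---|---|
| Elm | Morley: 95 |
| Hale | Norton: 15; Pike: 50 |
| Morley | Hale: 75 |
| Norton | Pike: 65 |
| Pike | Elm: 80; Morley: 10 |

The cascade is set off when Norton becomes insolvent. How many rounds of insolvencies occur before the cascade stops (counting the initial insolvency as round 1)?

2

Round 1 — Norton becomes insolvent (initial).
  Pike: +65 → 65 ≥ 30
Round 2 — Pike becomes insolvent.
  Elm: +80 → 80 < 100
  Morley: +10 → 10 < 90
No further insolvencies.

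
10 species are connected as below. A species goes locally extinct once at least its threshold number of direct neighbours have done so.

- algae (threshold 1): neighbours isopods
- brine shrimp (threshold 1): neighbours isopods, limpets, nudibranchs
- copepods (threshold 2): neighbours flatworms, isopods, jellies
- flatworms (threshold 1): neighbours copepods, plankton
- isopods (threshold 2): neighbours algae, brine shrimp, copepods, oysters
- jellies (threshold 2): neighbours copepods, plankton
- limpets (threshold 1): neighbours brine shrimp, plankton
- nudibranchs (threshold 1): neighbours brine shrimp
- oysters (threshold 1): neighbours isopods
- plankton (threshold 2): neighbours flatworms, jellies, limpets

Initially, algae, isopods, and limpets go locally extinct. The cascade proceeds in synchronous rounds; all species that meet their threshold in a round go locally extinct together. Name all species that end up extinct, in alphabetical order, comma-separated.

algae, brine shrimp, isopods, limpets, nudibranchs, oysters

Round 1 — algae, isopods, limpets go locally extinct (initial).
Round 2 — checking thresholds:
  brine shrimp: 2 of 3 neighbours ≥ 1, goes locally extinct.
  copepods: 1 of 3 neighbours < 2, holds.
  oysters: 1 of 1 neighbours ≥ 1, goes locally extinct.
  plankton: 1 of 3 neighbours < 2, holds.
Round 3 — checking thresholds:
  copepods: 1 of 3 neighbours < 2, holds.
  nudibranchs: 1 of 1 neighbours ≥ 1, goes locally extinct.
  plankton: 1 of 3 neighbours < 2, holds.
Round 4 — no new extinctions; cascade stops.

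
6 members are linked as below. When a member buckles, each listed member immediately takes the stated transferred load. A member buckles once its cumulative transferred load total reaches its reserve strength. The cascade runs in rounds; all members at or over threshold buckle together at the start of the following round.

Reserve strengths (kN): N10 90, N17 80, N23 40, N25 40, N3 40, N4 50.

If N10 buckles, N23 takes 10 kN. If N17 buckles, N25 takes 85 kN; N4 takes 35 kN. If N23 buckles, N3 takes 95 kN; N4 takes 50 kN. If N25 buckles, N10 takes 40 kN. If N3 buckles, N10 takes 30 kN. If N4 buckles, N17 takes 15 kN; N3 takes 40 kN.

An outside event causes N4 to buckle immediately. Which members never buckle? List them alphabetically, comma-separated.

N10, N17, N23, N25

Round 1 — N4 buckles (initial).
  N17: +15 → 15 < 80
  N3: +40 → 40 ≥ 40
Round 2 — N3 buckles.
  N10: +30 → 30 < 90
No further bucklings.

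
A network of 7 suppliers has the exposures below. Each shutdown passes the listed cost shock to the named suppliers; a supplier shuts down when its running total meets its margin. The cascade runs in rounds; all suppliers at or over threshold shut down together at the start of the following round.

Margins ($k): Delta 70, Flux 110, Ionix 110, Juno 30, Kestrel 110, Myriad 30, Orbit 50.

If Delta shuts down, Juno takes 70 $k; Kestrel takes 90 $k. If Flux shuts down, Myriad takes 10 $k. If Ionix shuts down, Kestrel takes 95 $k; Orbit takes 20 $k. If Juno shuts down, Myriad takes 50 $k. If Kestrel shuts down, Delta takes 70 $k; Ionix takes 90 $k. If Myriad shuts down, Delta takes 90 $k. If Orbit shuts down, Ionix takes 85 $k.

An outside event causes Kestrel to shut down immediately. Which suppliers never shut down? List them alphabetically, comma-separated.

Round 1 — Kestrel shuts down (initial).
  Delta: +70 → 70 ≥ 70
  Ionix: +90 → 90 < 110
Round 2 — Delta shuts down.
  Juno: +70 → 70 ≥ 30
Round 3 — Juno shuts down.
  Myriad: +50 → 50 ≥ 30
Round 4 — Myriad shuts down.
No further shutdowns.

Flux, Ionix, Orbit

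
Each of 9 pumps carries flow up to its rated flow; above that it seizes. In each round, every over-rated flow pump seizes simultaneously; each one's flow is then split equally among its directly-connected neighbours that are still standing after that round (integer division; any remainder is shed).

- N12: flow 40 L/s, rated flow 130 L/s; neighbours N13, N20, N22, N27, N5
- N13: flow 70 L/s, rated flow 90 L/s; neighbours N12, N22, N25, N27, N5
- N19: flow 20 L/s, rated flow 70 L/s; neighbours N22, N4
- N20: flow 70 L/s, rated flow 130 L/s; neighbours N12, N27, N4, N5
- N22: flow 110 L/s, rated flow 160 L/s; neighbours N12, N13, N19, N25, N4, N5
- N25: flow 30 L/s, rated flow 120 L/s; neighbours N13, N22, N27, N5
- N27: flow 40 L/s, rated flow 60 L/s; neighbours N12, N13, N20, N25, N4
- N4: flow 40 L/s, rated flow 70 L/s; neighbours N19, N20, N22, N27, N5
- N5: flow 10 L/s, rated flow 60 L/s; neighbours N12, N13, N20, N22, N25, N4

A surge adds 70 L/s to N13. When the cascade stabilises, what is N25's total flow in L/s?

Round 1 — N13 at 140 > 90. N13 seizes.
  N13 sheds 140 L/s to N12, N22, N25, N27, N5: 28 each.
    N12: 40+28 = 68 ≤ 130
    N22: 110+28 = 138 ≤ 160
    N25: 30+28 = 58 ≤ 120
    N27: 40+28 = 68 > 60
    N5: 10+28 = 38 ≤ 60
Round 2 — N27 seizes.
  N27 sheds 68 L/s to N12, N20, N25, N4: 17 each.
    N12: 68+17 = 85 ≤ 130
    N20: 70+17 = 87 ≤ 130
    N25: 58+17 = 75 ≤ 120
    N4: 40+17 = 57 ≤ 70
No further seizures.

75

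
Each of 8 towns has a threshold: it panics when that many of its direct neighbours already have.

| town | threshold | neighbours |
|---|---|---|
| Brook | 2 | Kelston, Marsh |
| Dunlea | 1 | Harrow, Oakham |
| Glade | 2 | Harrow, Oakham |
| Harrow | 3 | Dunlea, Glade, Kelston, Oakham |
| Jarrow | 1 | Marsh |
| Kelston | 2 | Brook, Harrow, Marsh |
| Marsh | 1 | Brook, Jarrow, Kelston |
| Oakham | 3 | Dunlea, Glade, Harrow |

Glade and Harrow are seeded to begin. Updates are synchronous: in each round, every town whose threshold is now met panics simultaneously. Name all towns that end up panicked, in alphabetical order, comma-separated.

Dunlea, Glade, Harrow, Oakham

Round 1 — Glade, Harrow panic (initial).
Round 2 — checking thresholds:
  Dunlea: 1 of 2 neighbours ≥ 1, panics.
  Kelston: 1 of 3 neighbours < 2, holds.
  Oakham: 2 of 3 neighbours < 3, holds.
Round 3 — checking thresholds:
  Kelston: 1 of 3 neighbours < 2, holds.
  Oakham: 3 of 3 neighbours ≥ 3, panics.
Round 4 — no new panics; cascade stops.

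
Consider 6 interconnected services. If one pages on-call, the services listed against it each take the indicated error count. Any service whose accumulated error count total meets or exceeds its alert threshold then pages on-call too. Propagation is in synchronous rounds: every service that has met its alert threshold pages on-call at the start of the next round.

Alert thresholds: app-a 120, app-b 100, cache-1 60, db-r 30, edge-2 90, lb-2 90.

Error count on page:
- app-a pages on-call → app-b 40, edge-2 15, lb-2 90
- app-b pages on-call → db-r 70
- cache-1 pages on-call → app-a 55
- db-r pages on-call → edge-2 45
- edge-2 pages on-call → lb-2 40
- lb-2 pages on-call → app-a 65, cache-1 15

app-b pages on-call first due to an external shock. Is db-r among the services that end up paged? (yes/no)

Round 1 — app-b pages on-call (initial).
  db-r: +70 → 70 ≥ 30
Round 2 — db-r pages on-call.
  edge-2: +45 → 45 < 90
No further pages.

yes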